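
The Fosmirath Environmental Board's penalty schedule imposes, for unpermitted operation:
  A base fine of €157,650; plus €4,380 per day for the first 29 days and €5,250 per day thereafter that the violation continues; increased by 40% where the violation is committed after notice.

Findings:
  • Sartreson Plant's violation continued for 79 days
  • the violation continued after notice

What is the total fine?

€766,038

First 29 days: 29 × €4,380 = €127,020
Remaining days: (79 − 29) × €5,250 = €262,500
Per-day component: €127,020 + €262,500 = €389,520
Base plus per-day: €157,650 + €389,520 = €547,170
Enhancement: 40% of €547,170 = €218,868
Enhanced fine: €547,170 + €218,868 = €766,038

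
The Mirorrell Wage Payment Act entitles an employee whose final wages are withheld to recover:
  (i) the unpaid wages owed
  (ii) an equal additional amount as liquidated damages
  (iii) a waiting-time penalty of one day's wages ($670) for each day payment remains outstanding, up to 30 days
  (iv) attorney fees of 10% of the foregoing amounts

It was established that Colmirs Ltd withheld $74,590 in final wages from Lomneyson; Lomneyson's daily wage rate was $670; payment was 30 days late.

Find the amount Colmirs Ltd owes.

Liquidated damages (equal amount): $74,590
Penalty days: min(30, 30) = 30
Waiting-time penalty: 30 × $670 = $20,100
Subtotal: $74,590 + $74,590 + $20,100 = $169,280
Attorney fees: 10% of $169,280 = $16,928
Total award: $169,280 + $16,928 = $186,208

Total award: $186,208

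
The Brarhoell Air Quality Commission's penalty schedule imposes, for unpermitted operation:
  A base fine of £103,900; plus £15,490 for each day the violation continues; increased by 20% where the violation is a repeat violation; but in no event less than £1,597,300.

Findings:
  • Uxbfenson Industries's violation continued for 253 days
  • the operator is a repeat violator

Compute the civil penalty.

£4,827,444

Per-day component: 253 × £15,490 = £3,918,970
Base plus per-day: £103,900 + £3,918,970 = £4,022,870
Enhancement: 20% of £4,022,870 = £804,574
Enhanced fine: £4,022,870 + £804,574 = £4,827,444
Minimum £1,597,300: £4,827,444 meets the minimum, no increase.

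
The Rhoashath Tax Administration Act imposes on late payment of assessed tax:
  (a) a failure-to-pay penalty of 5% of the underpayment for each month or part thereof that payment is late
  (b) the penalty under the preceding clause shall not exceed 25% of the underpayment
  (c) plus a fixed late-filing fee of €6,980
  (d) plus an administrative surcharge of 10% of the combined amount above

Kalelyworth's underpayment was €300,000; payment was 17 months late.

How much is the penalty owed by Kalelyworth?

Penalty: €90,178

Accrued rate: 5% × 17 = 85%, capped at 25% → 25%
Failure-to-pay penalty: 25% of €300,000 = €75,000
Penalty before surcharge: €75,000 + €6,980 = €81,980
Administrative surcharge: 10% of €81,980 = €8,198
Total penalty: €81,980 + €8,198 = €90,178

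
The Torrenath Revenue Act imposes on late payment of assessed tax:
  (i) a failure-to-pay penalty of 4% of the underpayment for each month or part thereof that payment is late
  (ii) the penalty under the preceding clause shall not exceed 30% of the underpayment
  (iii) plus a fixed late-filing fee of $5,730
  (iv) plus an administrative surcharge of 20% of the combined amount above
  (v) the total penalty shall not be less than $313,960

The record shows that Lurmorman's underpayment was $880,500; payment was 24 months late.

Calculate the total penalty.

$323,856

Accrued rate: 4% × 24 = 96%, capped at 30% → 30%
Failure-to-pay penalty: 30% of $880,500 = $264,150
Penalty before surcharge: $264,150 + $5,730 = $269,880
Administrative surcharge: 20% of $269,880 = $53,976
Total penalty: $269,880 + $53,976 = $323,856
Minimum $313,960: $323,856 meets the minimum, no increase.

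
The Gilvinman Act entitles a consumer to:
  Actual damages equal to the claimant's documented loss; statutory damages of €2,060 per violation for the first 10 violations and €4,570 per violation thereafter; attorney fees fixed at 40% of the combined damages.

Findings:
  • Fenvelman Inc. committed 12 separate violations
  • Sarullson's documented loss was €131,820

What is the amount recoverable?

First 10 violations: 10 × €2,060 = €20,600
Remaining violations: (12 − 10) × €4,570 = €9,140
Statutory damages: €20,600 + €9,140 = €29,740
Combined damages: €131,820 + €29,740 = €161,560
Attorney fees: 40% of €161,560 = €64,624
Total recovery: €161,560 + €64,624 = €226,184

€226,184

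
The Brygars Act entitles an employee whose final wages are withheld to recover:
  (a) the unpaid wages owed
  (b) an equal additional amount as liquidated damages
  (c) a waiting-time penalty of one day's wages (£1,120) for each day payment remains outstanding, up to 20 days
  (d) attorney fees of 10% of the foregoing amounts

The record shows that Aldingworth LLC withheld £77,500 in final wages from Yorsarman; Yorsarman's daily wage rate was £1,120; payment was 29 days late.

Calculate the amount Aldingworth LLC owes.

£195,140

Liquidated damages (equal amount): £77,500
Penalty days: min(29, 20) = 20
Waiting-time penalty: 20 × £1,120 = £22,400
Subtotal: £77,500 + £77,500 + £22,400 = £177,400
Attorney fees: 10% of £177,400 = £17,740
Total award: £177,400 + £17,740 = £195,140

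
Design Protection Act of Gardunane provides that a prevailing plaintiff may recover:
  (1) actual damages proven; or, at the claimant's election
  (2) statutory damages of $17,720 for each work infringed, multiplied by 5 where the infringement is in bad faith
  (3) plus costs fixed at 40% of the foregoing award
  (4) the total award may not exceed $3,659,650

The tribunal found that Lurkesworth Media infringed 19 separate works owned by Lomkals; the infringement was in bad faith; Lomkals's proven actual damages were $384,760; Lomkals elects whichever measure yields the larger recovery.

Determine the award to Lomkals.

Statutory damages: 19 × $17,720 = $336,680
Multiplied by 5: 5 × $336,680 = $1,683,400
Greater of actual damages ($384,760) or enhanced statutory damages ($1,683,400): $1,683,400
Costs: 40% of $1,683,400 = $673,360
Award plus costs: $1,683,400 + $673,360 = $2,356,760
Cap at $3,659,650: $2,356,760 is within the cap, no reduction.

$2,356,760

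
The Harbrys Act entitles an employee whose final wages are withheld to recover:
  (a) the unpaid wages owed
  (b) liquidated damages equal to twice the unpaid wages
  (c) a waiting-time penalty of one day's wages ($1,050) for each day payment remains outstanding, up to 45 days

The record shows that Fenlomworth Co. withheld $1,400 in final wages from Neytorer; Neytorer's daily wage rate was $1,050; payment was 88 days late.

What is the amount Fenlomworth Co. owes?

Doubled: 2 × $1,400 = $2,800
Penalty days: min(88, 45) = 45
Waiting-time penalty: 45 × $1,050 = $47,250
Total award: $1,400 + $2,800 + $47,250 = $51,450

Total award: $51,450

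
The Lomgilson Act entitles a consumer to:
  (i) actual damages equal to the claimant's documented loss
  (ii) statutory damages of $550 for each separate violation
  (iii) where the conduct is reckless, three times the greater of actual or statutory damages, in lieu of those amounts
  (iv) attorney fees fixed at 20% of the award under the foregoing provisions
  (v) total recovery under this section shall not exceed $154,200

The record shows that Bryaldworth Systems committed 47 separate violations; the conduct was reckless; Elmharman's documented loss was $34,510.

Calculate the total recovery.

Statutory damages: 47 × $550 = $25,850
Greater of actual damages ($34,510) or statutory damages ($25,850): $34,510
Trebled: 3 × $34,510 = $103,530
Attorney fees: 20% of $103,530 = $20,706
Total before cap: $103,530 + $20,706 = $124,236
Cap at $154,200: $124,236 is within the cap, no reduction.

$124,236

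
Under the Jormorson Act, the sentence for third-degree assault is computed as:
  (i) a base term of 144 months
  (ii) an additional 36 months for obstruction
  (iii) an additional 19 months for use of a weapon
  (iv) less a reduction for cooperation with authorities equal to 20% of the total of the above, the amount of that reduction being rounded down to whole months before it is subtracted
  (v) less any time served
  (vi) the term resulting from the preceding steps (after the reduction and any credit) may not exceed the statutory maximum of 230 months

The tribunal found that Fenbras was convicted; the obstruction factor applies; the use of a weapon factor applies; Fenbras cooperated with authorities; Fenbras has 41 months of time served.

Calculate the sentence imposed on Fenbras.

119 months

Obstruction enhancement: +36 months
Use of a weapon enhancement: +19 months
Adjusted term: 144 months + 36 months + 19 months = 199 months
Cooperation with authorities reduction: 20% of 199 months = 39 months (rounded down)
After reduction: 199 − 39 = 160 months
Less time served: 160 months − 41 months = 119 months
Cap at 230 months: 119 months is within the cap, no reduction.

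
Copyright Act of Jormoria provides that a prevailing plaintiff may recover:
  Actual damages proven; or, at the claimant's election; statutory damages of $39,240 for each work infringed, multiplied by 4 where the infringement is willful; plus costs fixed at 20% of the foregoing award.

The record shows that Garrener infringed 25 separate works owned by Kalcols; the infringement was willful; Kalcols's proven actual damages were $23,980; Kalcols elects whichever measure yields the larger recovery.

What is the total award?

$4,708,800

Statutory damages: 25 × $39,240 = $981,000
Multiplied by 4: 4 × $981,000 = $3,924,000
Greater of actual damages ($23,980) or enhanced statutory damages ($3,924,000): $3,924,000
Costs: 20% of $3,924,000 = $784,800
Award plus costs: $3,924,000 + $784,800 = $4,708,800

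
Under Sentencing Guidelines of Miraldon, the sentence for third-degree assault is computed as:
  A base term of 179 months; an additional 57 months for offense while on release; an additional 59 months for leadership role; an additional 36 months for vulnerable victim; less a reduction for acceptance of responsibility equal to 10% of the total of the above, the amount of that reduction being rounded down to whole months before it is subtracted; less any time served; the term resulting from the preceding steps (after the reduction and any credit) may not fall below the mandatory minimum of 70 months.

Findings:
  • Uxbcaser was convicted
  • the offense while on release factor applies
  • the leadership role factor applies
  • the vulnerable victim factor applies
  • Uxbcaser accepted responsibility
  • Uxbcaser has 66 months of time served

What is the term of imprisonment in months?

Offense while on release enhancement: +57 months
Leadership role enhancement: +59 months
Vulnerable victim enhancement: +36 months
Adjusted term: 179 months + 57 months + 59 months + 36 months = 331 months
Acceptance of responsibility reduction: 10% of 331 months = 33 months (rounded down)
After reduction: 331 − 33 = 298 months
Less time served: 298 months − 66 months = 232 months
Minimum 70 months: 232 months meets the minimum, no increase.

232 months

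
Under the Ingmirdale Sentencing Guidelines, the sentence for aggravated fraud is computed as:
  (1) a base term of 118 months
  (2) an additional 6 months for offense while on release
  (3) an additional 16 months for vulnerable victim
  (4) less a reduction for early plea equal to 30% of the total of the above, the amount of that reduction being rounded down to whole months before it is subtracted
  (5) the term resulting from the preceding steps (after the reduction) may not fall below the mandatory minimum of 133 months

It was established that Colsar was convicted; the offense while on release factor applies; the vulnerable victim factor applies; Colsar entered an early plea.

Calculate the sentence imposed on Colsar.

Offense while on release enhancement: +6 months
Vulnerable victim enhancement: +16 months
Adjusted term: 118 months + 6 months + 16 months = 140 months
Early plea reduction: 30% of 140 months = 42 months (rounded down)
After reduction: 140 − 42 = 98 months
Minimum 133 months: 98 months is below the minimum → 133 months

Sentence: 133 months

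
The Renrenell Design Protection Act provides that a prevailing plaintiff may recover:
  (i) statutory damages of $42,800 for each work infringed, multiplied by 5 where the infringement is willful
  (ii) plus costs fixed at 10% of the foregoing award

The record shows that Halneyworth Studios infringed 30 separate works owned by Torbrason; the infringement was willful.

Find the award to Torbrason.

Statutory damages: 30 × $42,800 = $1,284,000
Multiplied by 5: 5 × $1,284,000 = $6,420,000
Costs: 10% of $6,420,000 = $642,000
Award plus costs: $6,420,000 + $642,000 = $7,062,000

$7,062,000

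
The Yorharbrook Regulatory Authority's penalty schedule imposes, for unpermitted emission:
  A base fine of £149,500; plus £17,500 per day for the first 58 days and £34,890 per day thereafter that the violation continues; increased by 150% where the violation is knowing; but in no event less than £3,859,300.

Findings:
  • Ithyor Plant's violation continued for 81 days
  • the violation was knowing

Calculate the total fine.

First 58 days: 58 × £17,500 = £1,015,000
Remaining days: (81 − 58) × £34,890 = £802,470
Per-day component: £1,015,000 + £802,470 = £1,817,470
Base plus per-day: £149,500 + £1,817,470 = £1,966,970
Enhancement: 150% of £1,966,970 = £2,950,455
Enhanced fine: £1,966,970 + £2,950,455 = £4,917,425
Minimum £3,859,300: £4,917,425 meets the minimum, no increase.

£4,917,425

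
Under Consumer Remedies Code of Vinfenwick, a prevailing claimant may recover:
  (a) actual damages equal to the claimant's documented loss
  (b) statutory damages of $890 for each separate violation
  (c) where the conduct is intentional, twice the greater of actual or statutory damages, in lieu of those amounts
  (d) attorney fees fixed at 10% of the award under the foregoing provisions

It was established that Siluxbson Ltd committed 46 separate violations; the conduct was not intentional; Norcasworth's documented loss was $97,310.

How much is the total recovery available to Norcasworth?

$152,075

Statutory damages: 46 × $890 = $40,940
Conduct not intentional: the in-lieu enhancement does not apply.
Actual plus statutory damages: $97,310 + $40,940 = $138,250
Attorney fees: 10% of $138,250 = $13,825
Total recovery: $138,250 + $13,825 = $152,075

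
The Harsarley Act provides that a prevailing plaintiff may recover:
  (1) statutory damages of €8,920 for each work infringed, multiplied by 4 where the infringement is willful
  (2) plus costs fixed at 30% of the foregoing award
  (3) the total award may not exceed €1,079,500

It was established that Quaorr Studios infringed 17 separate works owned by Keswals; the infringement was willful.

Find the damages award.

€788,528

Statutory damages: 17 × €8,920 = €151,640
Multiplied by 4: 4 × €151,640 = €606,560
Costs: 30% of €606,560 = €181,968
Award plus costs: €606,560 + €181,968 = €788,528
Cap at €1,079,500: €788,528 is within the cap, no reduction.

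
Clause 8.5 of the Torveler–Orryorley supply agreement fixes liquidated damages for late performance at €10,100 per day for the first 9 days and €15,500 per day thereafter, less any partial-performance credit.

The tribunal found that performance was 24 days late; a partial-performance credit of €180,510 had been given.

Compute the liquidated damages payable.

First 9 days: 9 × €10,100 = €90,900
Remaining days: (24 − 9) × €15,500 = €232,500
Accrued per-day damages: €90,900 + €232,500 = €323,400
Less partial-performance credit: €323,400 − €180,510 = €142,890

€142,890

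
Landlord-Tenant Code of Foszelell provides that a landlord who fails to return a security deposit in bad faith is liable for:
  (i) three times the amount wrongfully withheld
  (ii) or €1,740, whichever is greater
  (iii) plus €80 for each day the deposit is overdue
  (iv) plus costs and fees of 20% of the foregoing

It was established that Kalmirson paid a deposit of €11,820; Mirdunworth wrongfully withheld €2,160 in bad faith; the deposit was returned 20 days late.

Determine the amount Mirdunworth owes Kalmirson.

Trebled: 3 × €2,160 = €6,480
Minimum €1,740: €6,480 meets the minimum, no increase.
Late-return penalty: 20 × €80 = €1,600
Damages plus late penalty: €6,480 + €1,600 = €8,080
Costs and fees: 20% of €8,080 = €1,616
Total recovery: €8,080 + €1,616 = €9,696

€9,696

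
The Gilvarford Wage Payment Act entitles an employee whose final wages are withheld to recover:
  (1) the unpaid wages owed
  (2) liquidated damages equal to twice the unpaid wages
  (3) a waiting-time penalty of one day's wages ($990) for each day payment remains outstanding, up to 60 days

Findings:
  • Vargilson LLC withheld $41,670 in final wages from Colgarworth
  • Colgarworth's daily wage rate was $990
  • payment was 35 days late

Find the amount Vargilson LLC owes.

Doubled: 2 × $41,670 = $83,340
Penalty days: min(35, 60) = 35
Waiting-time penalty: 35 × $990 = $34,650
Total award: $41,670 + $83,340 + $34,650 = $159,660

$159,660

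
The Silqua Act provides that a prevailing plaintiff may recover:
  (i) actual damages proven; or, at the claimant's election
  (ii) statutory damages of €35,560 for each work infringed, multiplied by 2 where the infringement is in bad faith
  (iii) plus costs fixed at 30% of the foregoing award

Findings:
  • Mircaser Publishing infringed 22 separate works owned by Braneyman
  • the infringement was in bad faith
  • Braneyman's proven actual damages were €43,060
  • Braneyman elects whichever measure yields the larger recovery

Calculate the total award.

Statutory damages: 22 × €35,560 = €782,320
Doubled: 2 × €782,320 = €1,564,640
Greater of actual damages (€43,060) or enhanced statutory damages (€1,564,640): €1,564,640
Costs: 30% of €1,564,640 = €469,392
Award plus costs: €1,564,640 + €469,392 = €2,034,032

Award: €2,034,032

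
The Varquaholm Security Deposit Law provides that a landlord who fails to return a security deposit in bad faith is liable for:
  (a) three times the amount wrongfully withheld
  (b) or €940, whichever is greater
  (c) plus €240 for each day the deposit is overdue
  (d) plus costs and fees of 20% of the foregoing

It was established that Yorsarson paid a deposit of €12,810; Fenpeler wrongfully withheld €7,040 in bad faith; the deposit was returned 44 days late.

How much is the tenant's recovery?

€38,016

Trebled: 3 × €7,040 = €21,120
Minimum €940: €21,120 meets the minimum, no increase.
Late-return penalty: 44 × €240 = €10,560
Damages plus late penalty: €21,120 + €10,560 = €31,680
Costs and fees: 20% of €31,680 = €6,336
Total recovery: €31,680 + €6,336 = €38,016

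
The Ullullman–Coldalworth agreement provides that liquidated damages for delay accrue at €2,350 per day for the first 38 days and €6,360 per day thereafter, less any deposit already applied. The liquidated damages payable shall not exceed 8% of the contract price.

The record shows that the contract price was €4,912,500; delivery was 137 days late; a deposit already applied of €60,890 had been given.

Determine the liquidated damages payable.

€393,000

First 38 days: 38 × €2,350 = €89,300
Remaining days: (137 − 38) × €6,360 = €629,640
Accrued per-day damages: €89,300 + €629,640 = €718,940
Less deposit already applied: €718,940 − €60,890 = €658,050
Cap: 8% of €4,912,500 = €393,000
Cap at €393,000: €658,050 exceeds the cap → €393,000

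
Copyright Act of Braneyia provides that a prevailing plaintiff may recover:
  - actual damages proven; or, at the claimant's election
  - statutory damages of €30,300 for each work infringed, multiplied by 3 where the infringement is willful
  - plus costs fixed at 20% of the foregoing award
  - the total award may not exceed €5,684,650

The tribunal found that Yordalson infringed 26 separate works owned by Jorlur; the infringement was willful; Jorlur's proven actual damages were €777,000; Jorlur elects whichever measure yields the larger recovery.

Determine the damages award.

Statutory damages: 26 × €30,300 = €787,800
Trebled: 3 × €787,800 = €2,363,400
Greater of actual damages (€777,000) or enhanced statutory damages (€2,363,400): €2,363,400
Costs: 20% of €2,363,400 = €472,680
Award plus costs: €2,363,400 + €472,680 = €2,836,080
Cap at €5,684,650: €2,836,080 is within the cap, no reduction.

Award: €2,836,080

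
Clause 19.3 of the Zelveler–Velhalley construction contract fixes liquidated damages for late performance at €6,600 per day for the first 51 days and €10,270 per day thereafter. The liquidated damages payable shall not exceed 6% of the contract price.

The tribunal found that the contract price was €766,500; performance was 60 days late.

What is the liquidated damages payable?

First 51 days: 51 × €6,600 = €336,600
Remaining days: (60 − 51) × €10,270 = €92,430
Accrued per-day damages: €336,600 + €92,430 = €429,030
Cap: 6% of €766,500 = €45,990
Cap at €45,990: €429,030 exceeds the cap → €45,990

€45,990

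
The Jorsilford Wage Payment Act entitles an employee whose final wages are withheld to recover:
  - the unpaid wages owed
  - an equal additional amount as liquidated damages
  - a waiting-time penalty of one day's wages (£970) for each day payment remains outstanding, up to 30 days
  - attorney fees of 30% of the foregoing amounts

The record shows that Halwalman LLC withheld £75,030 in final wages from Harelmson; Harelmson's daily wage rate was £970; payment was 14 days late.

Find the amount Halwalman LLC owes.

Liquidated damages (equal amount): £75,030
Penalty days: min(14, 30) = 14
Waiting-time penalty: 14 × £970 = £13,580
Subtotal: £75,030 + £75,030 + £13,580 = £163,640
Attorney fees: 30% of £163,640 = £49,092
Total award: £163,640 + £49,092 = £212,732

Total award: £212,732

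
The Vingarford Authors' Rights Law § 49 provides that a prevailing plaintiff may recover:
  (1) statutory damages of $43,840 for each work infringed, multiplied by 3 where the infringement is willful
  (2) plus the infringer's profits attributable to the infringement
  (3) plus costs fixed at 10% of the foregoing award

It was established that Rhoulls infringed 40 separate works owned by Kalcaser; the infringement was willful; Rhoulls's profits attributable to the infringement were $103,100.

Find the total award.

$5,900,290

Statutory damages: 40 × $43,840 = $1,753,600
Trebled: 3 × $1,753,600 = $5,260,800
Combined award: $5,260,800 + $103,100 = $5,363,900
Costs: 10% of $5,363,900 = $536,390
Award plus costs: $5,363,900 + $536,390 = $5,900,290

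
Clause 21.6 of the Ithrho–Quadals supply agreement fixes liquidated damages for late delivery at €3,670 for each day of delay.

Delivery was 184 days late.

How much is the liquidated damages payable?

Per-day damages: 184 × €3,670 = €675,280

Liquidated damages: €675,280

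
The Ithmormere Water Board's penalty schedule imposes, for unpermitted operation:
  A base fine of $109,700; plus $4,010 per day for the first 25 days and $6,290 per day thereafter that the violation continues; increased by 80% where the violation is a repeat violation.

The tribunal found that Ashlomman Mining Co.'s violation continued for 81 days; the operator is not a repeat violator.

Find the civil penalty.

$562,190

First 25 days: 25 × $4,010 = $100,250
Remaining days: (81 − 25) × $6,290 = $352,240
Per-day component: $100,250 + $352,240 = $452,490
Base plus per-day: $109,700 + $452,490 = $562,190
The operator is not a repeat violator: no 80% increase.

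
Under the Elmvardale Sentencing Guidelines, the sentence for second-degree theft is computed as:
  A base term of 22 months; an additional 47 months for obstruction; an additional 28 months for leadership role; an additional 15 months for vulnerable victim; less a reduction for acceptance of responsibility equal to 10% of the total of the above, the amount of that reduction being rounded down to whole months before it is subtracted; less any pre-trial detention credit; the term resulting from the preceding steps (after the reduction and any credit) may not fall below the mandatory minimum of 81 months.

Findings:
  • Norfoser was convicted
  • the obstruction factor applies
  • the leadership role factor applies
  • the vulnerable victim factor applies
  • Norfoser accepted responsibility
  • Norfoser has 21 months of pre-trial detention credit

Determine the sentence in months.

Obstruction enhancement: +47 months
Leadership role enhancement: +28 months
Vulnerable victim enhancement: +15 months
Adjusted term: 22 months + 47 months + 28 months + 15 months = 112 months
Acceptance of responsibility reduction: 10% of 112 months = 11 months (rounded down)
After reduction: 112 − 11 = 101 months
Less pre-trial detention credit: 101 months − 21 months = 80 months
Minimum 81 months: 80 months is below the minimum → 81 months

81 months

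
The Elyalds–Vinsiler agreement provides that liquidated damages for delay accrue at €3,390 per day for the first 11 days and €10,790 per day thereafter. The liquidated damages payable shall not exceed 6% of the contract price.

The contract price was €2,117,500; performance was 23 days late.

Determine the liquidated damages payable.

Liquidated damages: €127,050

First 11 days: 11 × €3,390 = €37,290
Remaining days: (23 − 11) × €10,790 = €129,480
Accrued per-day damages: €37,290 + €129,480 = €166,770
Cap: 6% of €2,117,500 = €127,050
Cap at €127,050: €166,770 exceeds the cap → €127,050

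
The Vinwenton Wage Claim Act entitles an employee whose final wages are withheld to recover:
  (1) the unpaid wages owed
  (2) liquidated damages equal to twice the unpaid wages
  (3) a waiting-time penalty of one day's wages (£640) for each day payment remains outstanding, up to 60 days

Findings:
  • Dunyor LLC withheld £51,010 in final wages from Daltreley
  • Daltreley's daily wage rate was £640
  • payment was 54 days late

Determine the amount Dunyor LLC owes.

£187,590

Doubled: 2 × £51,010 = £102,020
Penalty days: min(54, 60) = 54
Waiting-time penalty: 54 × £640 = £34,560
Total award: £51,010 + £102,020 + £34,560 = £187,590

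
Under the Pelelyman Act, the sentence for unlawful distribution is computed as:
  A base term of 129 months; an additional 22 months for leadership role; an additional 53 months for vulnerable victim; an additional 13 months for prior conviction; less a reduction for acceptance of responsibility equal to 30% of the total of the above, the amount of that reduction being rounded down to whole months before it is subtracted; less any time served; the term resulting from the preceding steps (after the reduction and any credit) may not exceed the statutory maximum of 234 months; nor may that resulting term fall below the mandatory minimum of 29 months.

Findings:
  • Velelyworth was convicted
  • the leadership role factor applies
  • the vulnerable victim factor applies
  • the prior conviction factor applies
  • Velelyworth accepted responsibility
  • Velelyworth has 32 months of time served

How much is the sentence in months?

120 months

Leadership role enhancement: +22 months
Vulnerable victim enhancement: +53 months
Prior conviction enhancement: +13 months
Adjusted term: 129 months + 22 months + 53 months + 13 months = 217 months
Acceptance of responsibility reduction: 30% of 217 months = 65 months (rounded down)
After reduction: 217 − 65 = 152 months
Less time served: 152 months − 32 months = 120 months
Cap at 234 months: 120 months is within the cap, no reduction.
Minimum 29 months: 120 months meets the minimum, no increase.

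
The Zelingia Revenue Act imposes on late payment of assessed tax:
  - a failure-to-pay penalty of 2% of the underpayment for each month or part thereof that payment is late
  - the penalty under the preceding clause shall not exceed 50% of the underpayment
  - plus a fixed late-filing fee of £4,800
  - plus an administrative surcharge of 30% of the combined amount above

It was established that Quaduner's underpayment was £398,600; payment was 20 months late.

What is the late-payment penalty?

£213,512

Accrued rate: 2% × 20 = 40%, capped at 50% → 40%
Failure-to-pay penalty: 40% of £398,600 = £159,440
Penalty before surcharge: £159,440 + £4,800 = £164,240
Administrative surcharge: 30% of £164,240 = £49,272
Total penalty: £164,240 + £49,272 = £213,512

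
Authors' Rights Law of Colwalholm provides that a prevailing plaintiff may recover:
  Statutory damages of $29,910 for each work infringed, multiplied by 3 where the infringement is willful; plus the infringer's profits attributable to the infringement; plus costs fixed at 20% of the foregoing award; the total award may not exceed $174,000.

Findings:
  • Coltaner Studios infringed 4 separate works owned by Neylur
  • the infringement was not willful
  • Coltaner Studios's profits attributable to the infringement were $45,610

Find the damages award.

$174,000

Statutory damages: 4 × $29,910 = $119,640
Infringement not willful: no ×3 enhancement.
Combined award: $119,640 + $45,610 = $165,250
Costs: 20% of $165,250 = $33,050
Award plus costs: $165,250 + $33,050 = $198,300
Cap at $174,000: $198,300 exceeds the cap → $174,000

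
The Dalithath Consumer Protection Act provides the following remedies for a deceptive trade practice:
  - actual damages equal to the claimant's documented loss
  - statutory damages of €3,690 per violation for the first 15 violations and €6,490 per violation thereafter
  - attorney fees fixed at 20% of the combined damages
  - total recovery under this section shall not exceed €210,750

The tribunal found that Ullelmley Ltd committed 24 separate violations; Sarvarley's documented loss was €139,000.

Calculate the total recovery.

Total recovery: €210,750

First 15 violations: 15 × €3,690 = €55,350
Remaining violations: (24 − 15) × €6,490 = €58,410
Statutory damages: €55,350 + €58,410 = €113,760
Combined damages: €139,000 + €113,760 = €252,760
Attorney fees: 20% of €252,760 = €50,552
Total before cap: €252,760 + €50,552 = €303,312
Cap at €210,750: €303,312 exceeds the cap → €210,750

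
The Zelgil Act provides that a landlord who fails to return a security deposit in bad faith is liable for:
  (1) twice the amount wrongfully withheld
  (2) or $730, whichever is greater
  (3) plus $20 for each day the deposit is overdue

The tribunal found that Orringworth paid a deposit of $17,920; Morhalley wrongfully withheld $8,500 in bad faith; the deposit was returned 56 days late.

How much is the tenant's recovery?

Doubled: 2 × $8,500 = $17,000
Minimum $730: $17,000 meets the minimum, no increase.
Late-return penalty: 56 × $20 = $1,120
Damages plus late penalty: $17,000 + $1,120 = $18,120

Recovery: $18,120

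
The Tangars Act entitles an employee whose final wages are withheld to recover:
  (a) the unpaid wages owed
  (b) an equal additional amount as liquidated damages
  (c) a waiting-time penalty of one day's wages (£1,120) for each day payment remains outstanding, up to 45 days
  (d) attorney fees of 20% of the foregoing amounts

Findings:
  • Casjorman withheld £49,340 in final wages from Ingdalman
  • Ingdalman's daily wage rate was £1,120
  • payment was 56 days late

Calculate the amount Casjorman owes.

Liquidated damages (equal amount): £49,340
Penalty days: min(56, 45) = 45
Waiting-time penalty: 45 × £1,120 = £50,400
Subtotal: £49,340 + £49,340 + £50,400 = £149,080
Attorney fees: 20% of £149,080 = £29,816
Total award: £149,080 + £29,816 = £178,896

£178,896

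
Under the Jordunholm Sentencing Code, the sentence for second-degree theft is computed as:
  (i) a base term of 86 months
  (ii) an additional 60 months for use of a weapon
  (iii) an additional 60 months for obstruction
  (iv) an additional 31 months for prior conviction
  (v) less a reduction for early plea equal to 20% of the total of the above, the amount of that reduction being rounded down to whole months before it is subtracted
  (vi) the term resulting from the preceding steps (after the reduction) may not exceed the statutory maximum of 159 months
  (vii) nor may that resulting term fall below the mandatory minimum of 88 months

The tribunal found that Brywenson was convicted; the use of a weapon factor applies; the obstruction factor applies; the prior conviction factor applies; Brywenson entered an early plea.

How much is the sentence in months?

Use of a weapon enhancement: +60 months
Obstruction enhancement: +60 months
Prior conviction enhancement: +31 months
Adjusted term: 86 months + 60 months + 60 months + 31 months = 237 months
Early plea reduction: 20% of 237 months = 47 months (rounded down)
After reduction: 237 − 47 = 190 months
Cap at 159 months: 190 months exceeds the cap → 159 months
Minimum 88 months: 159 months meets the minimum, no increase.

159 months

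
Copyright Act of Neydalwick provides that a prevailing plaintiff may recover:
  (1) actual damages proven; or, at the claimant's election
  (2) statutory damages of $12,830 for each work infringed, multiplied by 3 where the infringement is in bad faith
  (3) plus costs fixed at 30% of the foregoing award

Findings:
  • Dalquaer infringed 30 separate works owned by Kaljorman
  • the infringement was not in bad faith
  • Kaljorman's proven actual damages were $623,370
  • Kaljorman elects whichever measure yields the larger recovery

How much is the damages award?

Award: $810,381

Statutory damages: 30 × $12,830 = $384,900
Infringement not in bad faith: no ×3 enhancement.
Greater of actual damages ($623,370) or statutory damages ($384,900): $623,370
Costs: 30% of $623,370 = $187,011
Award plus costs: $623,370 + $187,011 = $810,381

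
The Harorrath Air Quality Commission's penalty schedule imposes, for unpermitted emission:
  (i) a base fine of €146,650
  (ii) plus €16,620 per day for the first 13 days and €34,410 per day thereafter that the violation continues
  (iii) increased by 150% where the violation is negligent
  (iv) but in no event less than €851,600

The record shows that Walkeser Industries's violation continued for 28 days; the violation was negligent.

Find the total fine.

€2,197,150

First 13 days: 13 × €16,620 = €216,060
Remaining days: (28 − 13) × €34,410 = €516,150
Per-day component: €216,060 + €516,150 = €732,210
Base plus per-day: €146,650 + €732,210 = €878,860
Enhancement: 150% of €878,860 = €1,318,290
Enhanced fine: €878,860 + €1,318,290 = €2,197,150
Minimum €851,600: €2,197,150 meets the minimum, no increase.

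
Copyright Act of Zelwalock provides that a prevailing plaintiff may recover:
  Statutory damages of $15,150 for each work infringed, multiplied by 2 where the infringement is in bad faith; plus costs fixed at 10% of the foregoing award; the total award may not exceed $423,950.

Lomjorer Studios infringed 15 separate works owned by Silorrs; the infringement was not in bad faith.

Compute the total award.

Award: $249,975

Statutory damages: 15 × $15,150 = $227,250
Infringement not in bad faith: no ×2 enhancement.
Costs: 10% of $227,250 = $22,725
Award plus costs: $227,250 + $22,725 = $249,975
Cap at $423,950: $249,975 is within the cap, no reduction.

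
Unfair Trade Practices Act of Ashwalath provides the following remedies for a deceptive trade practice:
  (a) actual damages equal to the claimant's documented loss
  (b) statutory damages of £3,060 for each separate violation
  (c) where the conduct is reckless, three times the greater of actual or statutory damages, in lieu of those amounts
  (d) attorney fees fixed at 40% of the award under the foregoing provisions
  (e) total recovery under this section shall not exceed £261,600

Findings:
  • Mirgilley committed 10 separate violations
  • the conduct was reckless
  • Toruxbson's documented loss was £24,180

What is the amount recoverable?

Statutory damages: 10 × £3,060 = £30,600
Greater of actual damages (£24,180) or statutory damages (£30,600): £30,600
Trebled: 3 × £30,600 = £91,800
Attorney fees: 40% of £91,800 = £36,720
Total before cap: £91,800 + £36,720 = £128,520
Cap at £261,600: £128,520 is within the cap, no reduction.

£128,520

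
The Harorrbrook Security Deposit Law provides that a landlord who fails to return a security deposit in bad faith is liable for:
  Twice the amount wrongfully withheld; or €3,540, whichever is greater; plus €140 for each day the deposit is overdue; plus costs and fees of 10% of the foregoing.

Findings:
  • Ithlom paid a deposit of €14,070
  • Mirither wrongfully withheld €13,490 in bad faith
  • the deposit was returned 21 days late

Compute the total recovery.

Doubled: 2 × €13,490 = €26,980
Minimum €3,540: €26,980 meets the minimum, no increase.
Late-return penalty: 21 × €140 = €2,940
Damages plus late penalty: €26,980 + €2,940 = €29,920
Costs and fees: 10% of €29,920 = €2,992
Total recovery: €29,920 + €2,992 = €32,912

Recovery: €32,912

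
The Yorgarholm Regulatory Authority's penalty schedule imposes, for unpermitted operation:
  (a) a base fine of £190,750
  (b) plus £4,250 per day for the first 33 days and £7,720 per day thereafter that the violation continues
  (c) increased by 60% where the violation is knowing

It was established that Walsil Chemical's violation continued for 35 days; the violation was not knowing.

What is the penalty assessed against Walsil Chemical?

Civil penalty: £346,440

First 33 days: 33 × £4,250 = £140,250
Remaining days: (35 − 33) × £7,720 = £15,440
Per-day component: £140,250 + £15,440 = £155,690
Base plus per-day: £190,750 + £155,690 = £346,440
The violation was not knowing: no 60% increase.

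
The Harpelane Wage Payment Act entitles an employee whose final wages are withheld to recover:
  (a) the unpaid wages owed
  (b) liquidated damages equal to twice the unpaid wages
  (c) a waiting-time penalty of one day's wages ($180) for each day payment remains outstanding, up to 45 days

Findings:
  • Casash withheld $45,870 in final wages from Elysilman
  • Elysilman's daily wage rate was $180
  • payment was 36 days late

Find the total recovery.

Doubled: 2 × $45,870 = $91,740
Penalty days: min(36, 45) = 36
Waiting-time penalty: 36 × $180 = $6,480
Total award: $45,870 + $91,740 + $6,480 = $144,090

$144,090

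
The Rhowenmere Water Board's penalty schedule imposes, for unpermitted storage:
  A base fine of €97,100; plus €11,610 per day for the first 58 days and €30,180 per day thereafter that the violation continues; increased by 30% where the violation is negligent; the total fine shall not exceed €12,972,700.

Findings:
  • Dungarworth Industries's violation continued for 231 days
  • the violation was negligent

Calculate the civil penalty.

First 58 days: 58 × €11,610 = €673,380
Remaining days: (231 − 58) × €30,180 = €5,221,140
Per-day component: €673,380 + €5,221,140 = €5,894,520
Base plus per-day: €97,100 + €5,894,520 = €5,991,620
Enhancement: 30% of €5,991,620 = €1,797,486
Enhanced fine: €5,991,620 + €1,797,486 = €7,789,106
Cap at €12,972,700: €7,789,106 is within the cap, no reduction.

Civil penalty: €7,789,106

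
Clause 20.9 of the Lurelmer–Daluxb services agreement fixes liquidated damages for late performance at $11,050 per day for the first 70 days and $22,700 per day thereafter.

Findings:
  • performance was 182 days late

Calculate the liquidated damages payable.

First 70 days: 70 × $11,050 = $773,500
Remaining days: (182 − 70) × $22,700 = $2,542,400
Accrued per-day damages: $773,500 + $2,542,400 = $3,315,900

Liquidated damages: $3,315,900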